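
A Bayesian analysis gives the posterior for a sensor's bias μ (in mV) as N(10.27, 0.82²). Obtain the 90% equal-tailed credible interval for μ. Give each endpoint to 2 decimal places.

The posterior is symmetric, so the 90% equal-tailed interval is μ = 10.27 ± z·0.82 with z = 1.645.
Half-width: 1.645 × 0.82 = 1.35.
10.27 − 1.35 = 8.92; 10.27 + 1.35 = 11.62.

[8.92, 11.62]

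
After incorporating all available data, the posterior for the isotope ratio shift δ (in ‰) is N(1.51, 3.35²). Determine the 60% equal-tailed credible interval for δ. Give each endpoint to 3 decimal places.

The posterior is symmetric, so the 60% equal-tailed interval is δ = 1.51 ± z·3.35 with z = 0.842.
Half-width: 0.842 × 3.35 = 2.819.
1.51 − 2.819 = -1.309; 1.51 + 2.819 = 4.329.

[-1.309, 4.329]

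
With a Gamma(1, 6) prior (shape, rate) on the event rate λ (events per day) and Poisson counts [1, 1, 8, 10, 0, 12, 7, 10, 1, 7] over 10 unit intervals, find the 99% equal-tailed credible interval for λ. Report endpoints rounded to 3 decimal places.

Posterior: Gamma(1+57, 6+10) = Gamma(58, 16) (shape, rate).
Equal-tailed 99% interval: Gamma(58, 16) quantiles at 0.005 and 0.995.
Posterior mean ≈ 3.625, SD ≈ 0.476; a Normal approximation gives roughly [2.399, 4.851].
Exact: lower = 2.516; upper = 4.968.

[2.516, 4.968]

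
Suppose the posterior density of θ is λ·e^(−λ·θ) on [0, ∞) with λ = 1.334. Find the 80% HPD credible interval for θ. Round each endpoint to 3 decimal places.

The exponential density is strictly decreasing on [0, ∞), so the HPD interval is anchored at 0: [0, q] with P(θ ≤ q) = 0.80.
q = −ln(1 − 0.80) / 1.334 = 1.6094 / 1.334 = 1.206.

[0.000, 1.206]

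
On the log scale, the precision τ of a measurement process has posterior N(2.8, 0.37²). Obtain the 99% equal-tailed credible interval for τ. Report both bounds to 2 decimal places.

[6.34, 42.65]

On the log scale the 99% interval is 2.8 ± 2.576 × 0.37 = [1.8469, 3.7531].
Exponentiate: [e^1.8469, e^3.7531] = [6.34, 42.65].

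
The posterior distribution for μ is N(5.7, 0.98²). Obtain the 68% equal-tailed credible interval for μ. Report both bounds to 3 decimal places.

[4.725, 6.675]

The posterior is symmetric, so the 68% equal-tailed interval is μ = 5.7 ± z·0.98 with z = 0.994.
Half-width: 0.994 × 0.98 = 0.975.
5.7 − 0.975 = 4.725; 5.7 + 0.975 = 6.675.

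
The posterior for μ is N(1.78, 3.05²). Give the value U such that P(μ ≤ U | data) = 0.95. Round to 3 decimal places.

6.797

Need U with P(μ ≤ U) = 0.95: U = 1.78 + z_{0.05}·3.05.
z = 1.645; U = 1.78 + 1.645 × 3.05 = 6.797.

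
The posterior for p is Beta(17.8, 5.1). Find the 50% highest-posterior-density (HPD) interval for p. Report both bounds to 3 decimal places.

[0.743, 0.857]

The posterior is unimodal and skewed, so the HPD interval has equal density at both endpoints and is the shortest 50% interval.
Solving f(0.743) = f(0.857) with F(0.857) − F(0.743) = 0.50 gives [0.743, 0.857].
For comparison, the equal-tailed interval is [0.723, 0.840]; the HPD is narrower and shifted toward the mode.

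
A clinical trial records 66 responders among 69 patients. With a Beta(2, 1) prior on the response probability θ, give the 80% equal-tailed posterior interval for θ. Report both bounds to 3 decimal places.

[0.908, 0.975]

Posterior: Beta(2+66, 1+3) = Beta(68, 4).
Equal-tailed 80% interval: the 0.1 and 0.9 quantiles of Beta(68, 4).
Posterior mean ≈ 0.944, SD ≈ 0.027; a Normal approximation gives roughly [0.910, 0.979].
Exact: F⁻¹(0.1) = 0.908; F⁻¹(0.9) = 0.975.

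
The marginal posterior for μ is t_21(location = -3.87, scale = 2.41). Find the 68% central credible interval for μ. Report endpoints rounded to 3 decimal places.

The t_21 distribution is symmetric; the 68% interval is -3.87 ± t·2.41 with t_{0.84,21} = 1.019.
Half-width: 1.019 × 2.41 = 2.455.
-3.87 − 2.455 = -6.325; -3.87 + 2.455 = -1.415.

[-6.325, -1.415]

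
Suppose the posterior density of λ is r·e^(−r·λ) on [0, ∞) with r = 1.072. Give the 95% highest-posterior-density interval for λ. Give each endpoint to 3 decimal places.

The exponential density is strictly decreasing on [0, ∞), so the HPD interval is anchored at 0: [0, q] with P(λ ≤ q) = 0.95.
q = −ln(1 − 0.95) / 1.072 = 2.9957 / 1.072 = 2.795.

[0.000, 2.795]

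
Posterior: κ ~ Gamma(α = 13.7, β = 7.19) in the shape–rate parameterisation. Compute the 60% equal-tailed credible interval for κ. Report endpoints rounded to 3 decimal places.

Posterior: Gamma(shape 13.7, rate 7.19).
Equal-tailed 60% interval: Gamma(13.7, 7.19) quantiles at 0.2 and 0.8.
Posterior mean ≈ 1.905, SD ≈ 0.515; a Normal approximation gives roughly [1.472, 2.339].
Exact: lower = 1.464; upper = 2.320.

[1.464, 2.320]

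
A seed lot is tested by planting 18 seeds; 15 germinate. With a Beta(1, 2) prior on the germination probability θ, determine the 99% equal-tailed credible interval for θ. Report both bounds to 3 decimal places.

Posterior: Beta(1+15, 2+3) = Beta(16, 5).
Equal-tailed 99% interval: the 0.005 and 0.995 quantiles of Beta(16, 5).
Posterior mean ≈ 0.762, SD ≈ 0.091; a Normal approximation gives roughly [0.528, 0.996].
Exact: F⁻¹(0.005) = 0.493; F⁻¹(0.995) = 0.942.

[0.493, 0.942]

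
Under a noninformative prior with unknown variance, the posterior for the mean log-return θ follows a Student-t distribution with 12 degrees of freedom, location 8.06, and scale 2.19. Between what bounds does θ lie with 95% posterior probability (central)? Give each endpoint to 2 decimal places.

The t_12 distribution is symmetric; the 95% interval is 8.06 ± t·2.19 with t_{0.975,12} = 2.179.
Half-width: 2.179 × 2.19 = 4.77.
8.06 − 4.77 = 3.29; 8.06 + 4.77 = 12.83.

[3.29, 12.83]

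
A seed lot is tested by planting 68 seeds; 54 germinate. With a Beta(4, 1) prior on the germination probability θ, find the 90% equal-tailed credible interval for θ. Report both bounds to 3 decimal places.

[0.713, 0.867]

Posterior: Beta(4+54, 1+14) = Beta(58, 15).
Equal-tailed 90% interval: the 0.05 and 0.95 quantiles of Beta(58, 15).
Posterior mean ≈ 0.795, SD ≈ 0.047; a Normal approximation gives roughly [0.717, 0.872].
Exact: F⁻¹(0.05) = 0.713; F⁻¹(0.95) = 0.867.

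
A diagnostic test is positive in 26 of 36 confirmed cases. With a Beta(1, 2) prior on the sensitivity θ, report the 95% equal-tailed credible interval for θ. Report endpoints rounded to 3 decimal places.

[0.541, 0.825]

Posterior: Beta(1+26, 2+10) = Beta(27, 12).
Equal-tailed 95% interval: the 0.025 and 0.975 quantiles of Beta(27, 12).
Posterior mean ≈ 0.692, SD ≈ 0.073; a Normal approximation gives roughly [0.549, 0.835].
Exact: F⁻¹(0.025) = 0.541; F⁻¹(0.975) = 0.825.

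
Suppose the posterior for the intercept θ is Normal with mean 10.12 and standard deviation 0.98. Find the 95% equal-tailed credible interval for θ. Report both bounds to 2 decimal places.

The posterior is symmetric, so the 95% equal-tailed interval is θ = 10.12 ± z·0.98 with z = 1.960.
Half-width: 1.960 × 0.98 = 1.92.
10.12 − 1.92 = 8.20; 10.12 + 1.92 = 12.04.

[8.20, 12.04]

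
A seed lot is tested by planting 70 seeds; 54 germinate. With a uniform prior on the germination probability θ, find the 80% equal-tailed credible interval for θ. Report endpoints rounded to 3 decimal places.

Posterior: Beta(1+54, 1+16) = Beta(55, 17).
Equal-tailed 80% interval: the 0.1 and 0.9 quantiles of Beta(55, 17).
Posterior mean ≈ 0.764, SD ≈ 0.050; a Normal approximation gives roughly [0.700, 0.828].
Exact: F⁻¹(0.1) = 0.698; F⁻¹(0.9) = 0.826.

[0.698, 0.826]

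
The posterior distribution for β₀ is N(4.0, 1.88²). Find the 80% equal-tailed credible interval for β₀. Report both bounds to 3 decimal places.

[1.591, 6.409]

The posterior is symmetric, so the 80% equal-tailed interval is β₀ = 4.0 ± z·1.88 with z = 1.282.
Half-width: 1.282 × 1.88 = 2.409.
4.0 − 2.409 = 1.591; 4.0 + 2.409 = 6.409.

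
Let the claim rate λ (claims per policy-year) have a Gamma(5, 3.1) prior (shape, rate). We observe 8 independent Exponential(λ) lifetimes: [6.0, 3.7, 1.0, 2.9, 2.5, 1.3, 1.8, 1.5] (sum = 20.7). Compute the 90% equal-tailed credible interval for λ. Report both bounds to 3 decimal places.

Posterior: Gamma(5+8, 3.1+20.7) = Gamma(13, 23.8) (shape, rate).
Equal-tailed 90% interval: Gamma(13, 23.8) quantiles at 0.05 and 0.95.
Posterior mean ≈ 0.546, SD ≈ 0.151; a Normal approximation gives roughly [0.297, 0.795].
Exact: lower = 0.323; upper = 0.817.

[0.323, 0.817]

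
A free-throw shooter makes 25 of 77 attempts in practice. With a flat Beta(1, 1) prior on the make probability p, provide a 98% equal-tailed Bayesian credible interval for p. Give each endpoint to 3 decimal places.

[0.214, 0.457]

Posterior: Beta(1+25, 1+52) = Beta(26, 53).
Equal-tailed 98% interval: the 0.01 and 0.99 quantiles of Beta(26, 53).
Posterior mean ≈ 0.329, SD ≈ 0.053; a Normal approximation gives roughly [0.207, 0.451].
Exact: F⁻¹(0.01) = 0.214; F⁻¹(0.99) = 0.457.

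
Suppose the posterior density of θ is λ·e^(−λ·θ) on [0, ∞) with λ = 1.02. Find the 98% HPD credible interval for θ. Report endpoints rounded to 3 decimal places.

[0.000, 3.835]

The exponential density is strictly decreasing on [0, ∞), so the HPD interval is anchored at 0: [0, q] with P(θ ≤ q) = 0.98.
q = −ln(1 − 0.98) / 1.02 = 3.9120 / 1.02 = 3.835.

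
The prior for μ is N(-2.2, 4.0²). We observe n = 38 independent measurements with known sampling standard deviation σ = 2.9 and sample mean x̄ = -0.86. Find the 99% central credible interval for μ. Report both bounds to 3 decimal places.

Posterior precision = 1/4.0² + 38/2.9² = 0.0625 + 4.5184 = 4.5809, so posterior SD = 0.4672.
Posterior mean = (-2.2/4.0² + 38·-0.86/2.9²) / 4.5809 = -0.8783.
Interval: -0.8783 ± 2.576 × 0.4672 → [-2.082, 0.325].

[-2.082, 0.325]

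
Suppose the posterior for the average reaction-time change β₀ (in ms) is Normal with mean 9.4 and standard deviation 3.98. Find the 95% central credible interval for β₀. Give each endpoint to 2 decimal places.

[1.60, 17.20]

The posterior is symmetric, so the 95% equal-tailed interval is β₀ = 9.4 ± z·3.98 with z = 1.960.
Half-width: 1.960 × 3.98 = 7.80.
9.4 − 7.80 = 1.60; 9.4 + 7.80 = 17.20.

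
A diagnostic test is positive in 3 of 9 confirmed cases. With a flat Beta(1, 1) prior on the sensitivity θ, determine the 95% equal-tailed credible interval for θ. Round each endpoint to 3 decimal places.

[0.122, 0.652]

Posterior: Beta(1+3, 1+6) = Beta(4, 7).
Equal-tailed 95% interval: the 0.025 and 0.975 quantiles of Beta(4, 7).
Posterior mean ≈ 0.364, SD ≈ 0.139; a Normal approximation gives roughly [0.091, 0.636].
Exact: F⁻¹(0.025) = 0.122; F⁻¹(0.975) = 0.652.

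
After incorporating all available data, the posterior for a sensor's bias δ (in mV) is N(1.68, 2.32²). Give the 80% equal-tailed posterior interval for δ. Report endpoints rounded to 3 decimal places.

The posterior is symmetric, so the 80% equal-tailed interval is δ = 1.68 ± z·2.32 with z = 1.282.
Half-width: 1.282 × 2.32 = 2.973.
1.68 − 2.973 = -1.293; 1.68 + 2.973 = 4.653.

[-1.293, 4.653]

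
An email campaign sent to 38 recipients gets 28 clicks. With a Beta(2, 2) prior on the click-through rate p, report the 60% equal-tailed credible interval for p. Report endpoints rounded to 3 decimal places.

[0.657, 0.774]

Posterior: Beta(2+28, 2+10) = Beta(30, 12).
Equal-tailed 60% interval: the 0.2 and 0.8 quantiles of Beta(30, 12).
Posterior mean ≈ 0.714, SD ≈ 0.069; a Normal approximation gives roughly [0.656, 0.772].
Exact: F⁻¹(0.2) = 0.657; F⁻¹(0.8) = 0.774.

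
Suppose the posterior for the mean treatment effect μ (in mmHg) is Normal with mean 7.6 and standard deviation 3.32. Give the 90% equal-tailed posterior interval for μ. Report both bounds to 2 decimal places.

The posterior is symmetric, so the 90% equal-tailed interval is μ = 7.6 ± z·3.32 with z = 1.645.
Half-width: 1.645 × 3.32 = 5.46.
7.6 − 5.46 = 2.14; 7.6 + 5.46 = 13.06.

[2.14, 13.06]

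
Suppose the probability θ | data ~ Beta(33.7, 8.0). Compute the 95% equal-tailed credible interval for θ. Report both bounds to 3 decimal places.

Posterior: Beta(33.7, 8.0).
Equal-tailed 95% interval: the 0.025 and 0.975 quantiles of Beta(33.7, 8.0).
Posterior mean ≈ 0.808, SD ≈ 0.060; a Normal approximation gives roughly [0.690, 0.926].
Exact: F⁻¹(0.025) = 0.677; F⁻¹(0.975) = 0.911.

[0.677, 0.911]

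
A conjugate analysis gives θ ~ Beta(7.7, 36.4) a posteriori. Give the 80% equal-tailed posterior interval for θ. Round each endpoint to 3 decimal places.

Posterior: Beta(7.7, 36.4).
Equal-tailed 80% interval: the 0.1 and 0.9 quantiles of Beta(7.7, 36.4).
Posterior mean ≈ 0.175, SD ≈ 0.057; a Normal approximation gives roughly [0.102, 0.247].
Exact: F⁻¹(0.1) = 0.106; F⁻¹(0.9) = 0.250.

[0.106, 0.250]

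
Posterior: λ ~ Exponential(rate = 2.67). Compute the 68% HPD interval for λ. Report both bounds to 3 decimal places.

[0.000, 0.427]

The exponential density is strictly decreasing on [0, ∞), so the HPD interval is anchored at 0: [0, q] with P(λ ≤ q) = 0.68.
q = −ln(1 − 0.68) / 2.67 = 1.1394 / 2.67 = 0.427.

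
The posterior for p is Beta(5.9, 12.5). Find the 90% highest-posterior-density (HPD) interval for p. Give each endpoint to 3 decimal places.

The posterior is unimodal and skewed, so the HPD interval has equal density at both endpoints and is the shortest 90% interval.
Solving f(0.146) = f(0.491) with F(0.491) − F(0.146) = 0.90 gives [0.146, 0.491].
For comparison, the equal-tailed interval is [0.158, 0.506]; the HPD is narrower and shifted toward the mode.

[0.146, 0.491]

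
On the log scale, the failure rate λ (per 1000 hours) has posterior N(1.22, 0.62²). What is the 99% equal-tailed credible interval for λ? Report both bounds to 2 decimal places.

On the log scale the 99% interval is 1.22 ± 2.576 × 0.62 = [-0.3770, 2.8170].
Exponentiate: [e^-0.3770, e^2.8170] = [0.69, 16.73].

[0.69, 16.73]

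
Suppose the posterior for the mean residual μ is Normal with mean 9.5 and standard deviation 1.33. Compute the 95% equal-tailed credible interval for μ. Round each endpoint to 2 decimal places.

[6.89, 12.11]

The posterior is symmetric, so the 95% equal-tailed interval is μ = 9.5 ± z·1.33 with z = 1.960.
Half-width: 1.960 × 1.33 = 2.61.
9.5 − 2.61 = 6.89; 9.5 + 2.61 = 12.11.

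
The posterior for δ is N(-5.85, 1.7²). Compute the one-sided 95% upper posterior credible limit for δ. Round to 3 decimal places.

Need U with P(δ ≤ U) = 0.95: U = -5.85 + z_{0.05}·1.7.
z = 1.645; U = -5.85 + 1.645 × 1.7 = -3.054.

-3.054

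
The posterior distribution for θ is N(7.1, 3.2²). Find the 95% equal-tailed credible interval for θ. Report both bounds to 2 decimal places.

[0.83, 13.37]

The posterior is symmetric, so the 95% equal-tailed interval is θ = 7.1 ± z·3.2 with z = 1.960.
Half-width: 1.960 × 3.2 = 6.27.
7.1 − 6.27 = 0.83; 7.1 + 6.27 = 13.37.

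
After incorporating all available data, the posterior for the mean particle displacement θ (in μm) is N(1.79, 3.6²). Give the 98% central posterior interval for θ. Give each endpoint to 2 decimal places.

The posterior is symmetric, so the 98% equal-tailed interval is θ = 1.79 ± z·3.6 with z = 2.326.
Half-width: 2.326 × 3.6 = 8.37.
1.79 − 8.37 = -6.58; 1.79 + 8.37 = 10.16.

[-6.58, 10.16]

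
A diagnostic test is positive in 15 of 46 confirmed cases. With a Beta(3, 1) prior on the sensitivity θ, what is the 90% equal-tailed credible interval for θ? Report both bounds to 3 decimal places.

[0.253, 0.474]

Posterior: Beta(3+15, 1+31) = Beta(18, 32).
Equal-tailed 90% interval: the 0.05 and 0.95 quantiles of Beta(18, 32).
Posterior mean ≈ 0.360, SD ≈ 0.067; a Normal approximation gives roughly [0.249, 0.471].
Exact: F⁻¹(0.05) = 0.253; F⁻¹(0.95) = 0.474.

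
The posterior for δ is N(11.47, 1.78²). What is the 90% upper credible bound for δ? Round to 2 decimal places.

Need U with P(δ ≤ U) = 0.90: U = 11.47 + z_{0.1}·1.78.
z = 1.282; U = 11.47 + 1.282 × 1.78 = 13.75.

13.75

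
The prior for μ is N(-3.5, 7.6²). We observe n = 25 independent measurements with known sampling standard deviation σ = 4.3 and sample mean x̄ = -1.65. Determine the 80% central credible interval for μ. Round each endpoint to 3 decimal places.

[-2.769, -0.578]

Posterior precision = 1/7.6² + 25/4.3² = 0.0173 + 1.3521 = 1.3694, so posterior SD = 0.8545.
Posterior mean = (-3.5/7.6² + 25·-1.65/4.3²) / 1.3694 = -1.6734.
Interval: -1.6734 ± 1.282 × 0.8545 → [-2.769, -0.578].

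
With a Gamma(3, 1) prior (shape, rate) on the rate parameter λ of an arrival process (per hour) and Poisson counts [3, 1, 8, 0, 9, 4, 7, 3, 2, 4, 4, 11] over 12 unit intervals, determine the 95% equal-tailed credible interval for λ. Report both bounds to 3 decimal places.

[3.455, 5.768]

Posterior: Gamma(3+56, 1+12) = Gamma(59, 13) (shape, rate).
Equal-tailed 95% interval: Gamma(59, 13) quantiles at 0.025 and 0.975.
Posterior mean ≈ 4.538, SD ≈ 0.591; a Normal approximation gives roughly [3.380, 5.697].
Exact: lower = 3.455; upper = 5.768.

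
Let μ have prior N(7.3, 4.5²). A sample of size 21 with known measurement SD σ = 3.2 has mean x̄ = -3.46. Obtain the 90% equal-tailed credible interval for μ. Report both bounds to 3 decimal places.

Posterior precision = 1/4.5² + 21/3.2² = 0.0494 + 2.0508 = 2.1002, so posterior SD = 0.6900.
Posterior mean = (7.3/4.5² + 21·-3.46/3.2²) / 2.1002 = -3.2070.
Interval: -3.2070 ± 1.645 × 0.6900 → [-4.342, -2.072].

[-4.342, -2.072]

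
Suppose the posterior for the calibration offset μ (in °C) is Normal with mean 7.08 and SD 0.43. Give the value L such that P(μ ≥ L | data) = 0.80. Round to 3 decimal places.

6.718

Need L with P(μ ≥ L) = 0.80: L = 7.08 − z_{0.2}·0.43.
z = 0.842; L = 7.08 − 0.842 × 0.43 = 6.718.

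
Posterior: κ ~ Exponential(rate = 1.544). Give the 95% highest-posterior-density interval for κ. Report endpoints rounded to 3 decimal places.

[0.000, 1.940]

The exponential density is strictly decreasing on [0, ∞), so the HPD interval is anchored at 0: [0, q] with P(κ ≤ q) = 0.95.
q = −ln(1 − 0.95) / 1.544 = 2.9957 / 1.544 = 1.940.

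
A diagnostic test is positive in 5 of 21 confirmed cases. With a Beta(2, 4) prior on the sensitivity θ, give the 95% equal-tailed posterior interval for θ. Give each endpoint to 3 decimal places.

Posterior: Beta(2+5, 4+16) = Beta(7, 20).
Equal-tailed 95% interval: the 0.025 and 0.975 quantiles of Beta(7, 20).
Posterior mean ≈ 0.259, SD ≈ 0.083; a Normal approximation gives roughly [0.097, 0.422].
Exact: F⁻¹(0.025) = 0.116; F⁻¹(0.975) = 0.436.

[0.116, 0.436]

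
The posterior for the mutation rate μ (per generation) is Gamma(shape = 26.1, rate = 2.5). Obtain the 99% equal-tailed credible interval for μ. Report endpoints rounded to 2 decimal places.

[5.93, 16.45]

Posterior: Gamma(shape 26.1, rate 2.5).
Equal-tailed 99% interval: Gamma(26.1, 2.5) quantiles at 0.005 and 0.995.
Posterior mean ≈ 10.44, SD ≈ 2.04; a Normal approximation gives roughly [5.18, 15.70].
Exact: lower = 5.93; upper = 16.45.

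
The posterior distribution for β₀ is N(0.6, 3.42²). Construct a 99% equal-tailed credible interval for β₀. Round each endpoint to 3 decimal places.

The posterior is symmetric, so the 99% equal-tailed interval is β₀ = 0.6 ± z·3.42 with z = 2.576.
Half-width: 2.576 × 3.42 = 8.809.
0.6 − 8.809 = -8.209; 0.6 + 8.809 = 9.409.

[-8.209, 9.409]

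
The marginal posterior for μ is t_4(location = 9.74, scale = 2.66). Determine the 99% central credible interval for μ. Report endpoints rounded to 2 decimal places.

[-2.51, 21.99]

The t_4 distribution is symmetric; the 99% interval is 9.74 ± t·2.66 with t_{0.995,4} = 4.604.
Half-width: 4.604 × 2.66 = 12.25.
9.74 − 12.25 = -2.51; 9.74 + 12.25 = 21.99.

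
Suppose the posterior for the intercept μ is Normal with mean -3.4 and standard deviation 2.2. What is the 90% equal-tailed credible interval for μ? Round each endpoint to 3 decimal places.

[-7.019, 0.219]

The posterior is symmetric, so the 90% equal-tailed interval is μ = -3.4 ± z·2.2 with z = 1.645.
Half-width: 1.645 × 2.2 = 3.619.
-3.4 − 3.619 = -7.019; -3.4 + 3.619 = 0.219.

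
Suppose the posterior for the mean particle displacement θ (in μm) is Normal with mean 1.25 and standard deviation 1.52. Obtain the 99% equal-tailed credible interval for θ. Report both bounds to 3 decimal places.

[-2.665, 5.165]

The posterior is symmetric, so the 99% equal-tailed interval is θ = 1.25 ± z·1.52 with z = 2.576.
Half-width: 2.576 × 1.52 = 3.915.
1.25 − 3.915 = -2.665; 1.25 + 3.915 = 5.165.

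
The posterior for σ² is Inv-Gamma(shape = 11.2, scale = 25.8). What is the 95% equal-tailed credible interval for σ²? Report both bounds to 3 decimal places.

Inverse-Gamma(11.2, 25.8) quantiles: F⁻¹(0.025) and F⁻¹(0.975).
Equivalently, 1/σ² ~ Gamma(11.2, rate = 25.8); invert its 0.975 and 0.025 quantiles.
Posterior mean ≈ 2.529, SD ≈ 0.834; a Normal approximation gives roughly [0.895, 4.164].
Exact: lower = 1.383; upper = 4.581.

[1.383, 4.581]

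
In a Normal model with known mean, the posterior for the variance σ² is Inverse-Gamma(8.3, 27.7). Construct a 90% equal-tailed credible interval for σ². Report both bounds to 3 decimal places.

Inverse-Gamma(8.3, 27.7) quantiles: F⁻¹(0.05) and F⁻¹(0.95).
Equivalently, 1/σ² ~ Gamma(8.3, rate = 27.7); invert its 0.95 and 0.05 quantiles.
Posterior mean ≈ 3.795, SD ≈ 1.512; a Normal approximation gives roughly [1.308, 6.281].
Exact: lower = 2.046; upper = 6.606.

[2.046, 6.606]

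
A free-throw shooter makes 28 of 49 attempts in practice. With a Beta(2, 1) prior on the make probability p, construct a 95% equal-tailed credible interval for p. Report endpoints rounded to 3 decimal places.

Posterior: Beta(2+28, 1+21) = Beta(30, 22).
Equal-tailed 95% interval: the 0.025 and 0.975 quantiles of Beta(30, 22).
Posterior mean ≈ 0.577, SD ≈ 0.068; a Normal approximation gives roughly [0.444, 0.710].
Exact: F⁻¹(0.025) = 0.442; F⁻¹(0.975) = 0.707.

[0.442, 0.707]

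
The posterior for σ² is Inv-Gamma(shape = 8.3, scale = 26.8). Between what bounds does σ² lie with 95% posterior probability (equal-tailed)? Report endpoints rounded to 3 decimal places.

Inverse-Gamma(8.3, 26.8) quantiles: F⁻¹(0.025) and F⁻¹(0.975).
Equivalently, 1/σ² ~ Gamma(8.3, rate = 26.8); invert its 0.975 and 0.025 quantiles.
Posterior mean ≈ 3.671, SD ≈ 1.463; a Normal approximation gives roughly [0.804, 6.538].
Exact: lower = 1.808; upper = 7.342.

[1.808, 7.342]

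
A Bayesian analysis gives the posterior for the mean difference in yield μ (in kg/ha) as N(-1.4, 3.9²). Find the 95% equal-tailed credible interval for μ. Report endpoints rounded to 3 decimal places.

The posterior is symmetric, so the 95% equal-tailed interval is μ = -1.4 ± z·3.9 with z = 1.960.
Half-width: 1.960 × 3.9 = 7.644.
-1.4 − 7.644 = -9.044; -1.4 + 7.644 = 6.244.

[-9.044, 6.244]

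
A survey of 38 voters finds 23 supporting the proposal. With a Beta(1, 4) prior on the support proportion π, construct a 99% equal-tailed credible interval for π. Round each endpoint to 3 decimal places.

[0.364, 0.742]

Posterior: Beta(1+23, 4+15) = Beta(24, 19).
Equal-tailed 99% interval: the 0.005 and 0.995 quantiles of Beta(24, 19).
Posterior mean ≈ 0.558, SD ≈ 0.075; a Normal approximation gives roughly [0.365, 0.751].
Exact: F⁻¹(0.005) = 0.364; F⁻¹(0.995) = 0.742.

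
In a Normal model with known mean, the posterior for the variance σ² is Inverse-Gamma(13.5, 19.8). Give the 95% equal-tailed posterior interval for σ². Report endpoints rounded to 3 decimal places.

[0.917, 2.717]

Inverse-Gamma(13.5, 19.8) quantiles: F⁻¹(0.025) and F⁻¹(0.975).
Equivalently, 1/σ² ~ Gamma(13.5, rate = 19.8); invert its 0.975 and 0.025 quantiles.
Posterior mean ≈ 1.584, SD ≈ 0.467; a Normal approximation gives roughly [0.669, 2.499].
Exact: lower = 0.917; upper = 2.717.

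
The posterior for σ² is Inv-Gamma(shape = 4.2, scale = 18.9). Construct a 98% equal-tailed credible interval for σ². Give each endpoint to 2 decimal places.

[1.82, 20.78]

Inverse-Gamma(4.2, 18.9) quantiles: F⁻¹(0.01) and F⁻¹(0.99).
Equivalently, 1/σ² ~ Gamma(4.2, rate = 18.9); invert its 0.99 and 0.01 quantiles.
Posterior mean ≈ 5.91, SD ≈ 3.98; a Normal approximation gives roughly [-3.36, 15.17].
Exact: lower = 1.82; upper = 20.78.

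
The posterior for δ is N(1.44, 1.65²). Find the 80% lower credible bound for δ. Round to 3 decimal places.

0.051

Need L with P(δ ≥ L) = 0.80: L = 1.44 − z_{0.2}·1.65.
z = 0.842; L = 1.44 − 0.842 × 1.65 = 0.051.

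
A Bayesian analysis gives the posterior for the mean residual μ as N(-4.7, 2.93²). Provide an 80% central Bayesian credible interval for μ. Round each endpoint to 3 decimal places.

The posterior is symmetric, so the 80% equal-tailed interval is μ = -4.7 ± z·2.93 with z = 1.282.
Half-width: 1.282 × 2.93 = 3.755.
-4.7 − 3.755 = -8.455; -4.7 + 3.755 = -0.945.

[-8.455, -0.945]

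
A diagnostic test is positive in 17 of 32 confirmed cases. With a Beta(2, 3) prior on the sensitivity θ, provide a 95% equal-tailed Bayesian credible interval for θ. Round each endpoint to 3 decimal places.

[0.355, 0.671]

Posterior: Beta(2+17, 3+15) = Beta(19, 18).
Equal-tailed 95% interval: the 0.025 and 0.975 quantiles of Beta(19, 18).
Posterior mean ≈ 0.514, SD ≈ 0.081; a Normal approximation gives roughly [0.355, 0.672].
Exact: F⁻¹(0.025) = 0.355; F⁻¹(0.975) = 0.671.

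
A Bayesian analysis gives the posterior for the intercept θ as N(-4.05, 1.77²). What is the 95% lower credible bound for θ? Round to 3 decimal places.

Need L with P(θ ≥ L) = 0.95: L = -4.05 − z_{0.05}·1.77.
z = 1.645; L = -4.05 − 1.645 × 1.77 = -6.961.

-6.961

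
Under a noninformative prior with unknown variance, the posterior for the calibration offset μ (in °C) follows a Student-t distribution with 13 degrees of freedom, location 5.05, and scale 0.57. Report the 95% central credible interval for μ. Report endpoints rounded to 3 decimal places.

[3.819, 6.281]

The t_13 distribution is symmetric; the 95% interval is 5.05 ± t·0.57 with t_{0.975,13} = 2.160.
Half-width: 2.160 × 0.57 = 1.231.
5.05 − 1.231 = 3.819; 5.05 + 1.231 = 6.281.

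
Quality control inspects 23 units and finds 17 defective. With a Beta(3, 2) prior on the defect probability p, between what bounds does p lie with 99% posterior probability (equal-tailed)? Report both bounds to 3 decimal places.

Posterior: Beta(3+17, 2+6) = Beta(20, 8).
Equal-tailed 99% interval: the 0.005 and 0.995 quantiles of Beta(20, 8).
Posterior mean ≈ 0.714, SD ≈ 0.084; a Normal approximation gives roughly [0.498, 0.930].
Exact: F⁻¹(0.005) = 0.477; F⁻¹(0.995) = 0.896.

[0.477, 0.896]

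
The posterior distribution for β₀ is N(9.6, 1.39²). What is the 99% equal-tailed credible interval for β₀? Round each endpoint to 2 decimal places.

[6.02, 13.18]

The posterior is symmetric, so the 99% equal-tailed interval is β₀ = 9.6 ± z·1.39 with z = 2.576.
Half-width: 2.576 × 1.39 = 3.58.
9.6 − 3.58 = 6.02; 9.6 + 3.58 = 13.18.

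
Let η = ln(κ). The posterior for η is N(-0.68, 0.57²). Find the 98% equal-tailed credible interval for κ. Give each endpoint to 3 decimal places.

[0.135, 1.908]

On the log scale the 98% interval is -0.68 ± 2.326 × 0.57 = [-2.0060, 0.6460].
Exponentiate: [e^-2.0060, e^0.6460] = [0.135, 1.908].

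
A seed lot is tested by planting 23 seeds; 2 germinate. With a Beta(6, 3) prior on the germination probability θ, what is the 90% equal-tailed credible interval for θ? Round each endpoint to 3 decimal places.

Posterior: Beta(6+2, 3+21) = Beta(8, 24).
Equal-tailed 90% interval: the 0.05 and 0.95 quantiles of Beta(8, 24).
Posterior mean ≈ 0.250, SD ≈ 0.075; a Normal approximation gives roughly [0.126, 0.374].
Exact: F⁻¹(0.05) = 0.135; F⁻¹(0.95) = 0.383.

[0.135, 0.383]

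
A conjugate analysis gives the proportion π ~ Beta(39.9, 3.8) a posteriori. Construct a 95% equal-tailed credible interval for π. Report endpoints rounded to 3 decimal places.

Posterior: Beta(39.9, 3.8).
Equal-tailed 95% interval: the 0.025 and 0.975 quantiles of Beta(39.9, 3.8).
Posterior mean ≈ 0.913, SD ≈ 0.042; a Normal approximation gives roughly [0.830, 0.996].
Exact: F⁻¹(0.025) = 0.815; F⁻¹(0.975) = 0.976.

[0.815, 0.976]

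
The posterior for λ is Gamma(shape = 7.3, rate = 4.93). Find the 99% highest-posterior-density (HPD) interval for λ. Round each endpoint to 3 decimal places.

[0.364, 3.101]

The posterior is unimodal and skewed, so the HPD interval has equal density at both endpoints and is the shortest 99% interval.
Solving f(0.364) = f(3.101) with F(3.101) − F(0.364) = 0.99 gives [0.364, 3.101].
For comparison, the equal-tailed interval is [0.445, 3.267]; the HPD is narrower and shifted toward the mode.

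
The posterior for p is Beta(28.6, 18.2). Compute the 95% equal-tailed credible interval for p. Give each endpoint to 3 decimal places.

Posterior: Beta(28.6, 18.2).
Equal-tailed 95% interval: the 0.025 and 0.975 quantiles of Beta(28.6, 18.2).
Posterior mean ≈ 0.611, SD ≈ 0.071; a Normal approximation gives roughly [0.473, 0.749].
Exact: F⁻¹(0.025) = 0.469; F⁻¹(0.975) = 0.744.

[0.469, 0.744]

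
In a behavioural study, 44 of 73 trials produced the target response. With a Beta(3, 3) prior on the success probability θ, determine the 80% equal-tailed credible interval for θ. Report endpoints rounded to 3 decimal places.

[0.524, 0.665]

Posterior: Beta(3+44, 3+29) = Beta(47, 32).
Equal-tailed 80% interval: the 0.1 and 0.9 quantiles of Beta(47, 32).
Posterior mean ≈ 0.595, SD ≈ 0.055; a Normal approximation gives roughly [0.525, 0.665].
Exact: F⁻¹(0.1) = 0.524; F⁻¹(0.9) = 0.665.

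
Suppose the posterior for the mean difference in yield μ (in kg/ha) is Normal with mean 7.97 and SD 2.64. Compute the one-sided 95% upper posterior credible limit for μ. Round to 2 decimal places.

12.31

Need U with P(μ ≤ U) = 0.95: U = 7.97 + z_{0.05}·2.64.
z = 1.645; U = 7.97 + 1.645 × 2.64 = 12.31.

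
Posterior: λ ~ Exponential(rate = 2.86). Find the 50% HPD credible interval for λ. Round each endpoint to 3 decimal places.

[0.000, 0.242]

The exponential density is strictly decreasing on [0, ∞), so the HPD interval is anchored at 0: [0, q] with P(λ ≤ q) = 0.50.
q = −ln(1 − 0.50) / 2.86 = 0.6931 / 2.86 = 0.242.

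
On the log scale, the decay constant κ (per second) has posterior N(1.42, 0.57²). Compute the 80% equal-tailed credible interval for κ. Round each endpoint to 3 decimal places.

On the log scale the 80% interval is 1.42 ± 1.282 × 0.57 = [0.6895, 2.1505].
Exponentiate: [e^0.6895, e^2.1505] = [1.993, 8.589].

[1.993, 8.589]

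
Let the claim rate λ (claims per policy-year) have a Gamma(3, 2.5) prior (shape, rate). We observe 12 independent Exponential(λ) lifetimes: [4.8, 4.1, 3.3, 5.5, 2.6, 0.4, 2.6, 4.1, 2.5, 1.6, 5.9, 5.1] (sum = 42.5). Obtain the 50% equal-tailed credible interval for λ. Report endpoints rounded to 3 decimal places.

Posterior: Gamma(3+12, 2.5+42.5) = Gamma(15, 45.0) (shape, rate).
Equal-tailed 50% interval: Gamma(15, 45.0) quantiles at 0.25 and 0.75.
Posterior mean ≈ 0.333, SD ≈ 0.086; a Normal approximation gives roughly [0.275, 0.391].
Exact: lower = 0.272; upper = 0.387.

[0.272, 0.387]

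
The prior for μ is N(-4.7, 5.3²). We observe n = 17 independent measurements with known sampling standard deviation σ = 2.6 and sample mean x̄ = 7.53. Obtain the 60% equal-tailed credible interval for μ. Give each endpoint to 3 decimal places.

[6.832, 7.886]

Posterior precision = 1/5.3² + 17/2.6² = 0.0356 + 2.5148 = 2.5504, so posterior SD = 0.6262.
Posterior mean = (-4.7/5.3² + 17·7.53/2.6²) / 2.5504 = 7.3593.
Interval: 7.3593 ± 0.842 × 0.6262 → [6.832, 7.886].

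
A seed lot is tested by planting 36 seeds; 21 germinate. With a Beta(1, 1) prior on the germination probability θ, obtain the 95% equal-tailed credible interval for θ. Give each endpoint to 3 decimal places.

[0.421, 0.729]

Posterior: Beta(1+21, 1+15) = Beta(22, 16).
Equal-tailed 95% interval: the 0.025 and 0.975 quantiles of Beta(22, 16).
Posterior mean ≈ 0.579, SD ≈ 0.079; a Normal approximation gives roughly [0.424, 0.734].
Exact: F⁻¹(0.025) = 0.421; F⁻¹(0.975) = 0.729.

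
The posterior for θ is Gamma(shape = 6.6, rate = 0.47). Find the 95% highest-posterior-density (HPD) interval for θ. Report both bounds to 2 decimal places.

[4.49, 24.91]

The posterior is unimodal and skewed, so the HPD interval has equal density at both endpoints and is the shortest 95% interval.
Solving f(4.49) = f(24.91) with F(24.91) − F(4.49) = 0.95 gives [4.49, 24.91].
For comparison, the equal-tailed interval is [5.46, 26.61]; the HPD is narrower and shifted toward the mode.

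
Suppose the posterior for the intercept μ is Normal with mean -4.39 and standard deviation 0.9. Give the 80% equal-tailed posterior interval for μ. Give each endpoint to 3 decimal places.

The posterior is symmetric, so the 80% equal-tailed interval is μ = -4.39 ± z·0.9 with z = 1.282.
Half-width: 1.282 × 0.9 = 1.153.
-4.39 − 1.153 = -5.543; -4.39 + 1.153 = -3.237.

[-5.543, -3.237]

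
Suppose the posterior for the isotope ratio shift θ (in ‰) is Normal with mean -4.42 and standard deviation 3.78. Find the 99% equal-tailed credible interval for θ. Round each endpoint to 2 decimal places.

The posterior is symmetric, so the 99% equal-tailed interval is θ = -4.42 ± z·3.78 with z = 2.576.
Half-width: 2.576 × 3.78 = 9.74.
-4.42 − 9.74 = -14.16; -4.42 + 9.74 = 5.32.

[-14.16, 5.32]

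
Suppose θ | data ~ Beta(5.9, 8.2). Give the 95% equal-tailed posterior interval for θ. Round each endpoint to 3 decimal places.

[0.185, 0.674]

Posterior: Beta(5.9, 8.2).
Equal-tailed 95% interval: the 0.025 and 0.975 quantiles of Beta(5.9, 8.2).
Posterior mean ≈ 0.418, SD ≈ 0.127; a Normal approximation gives roughly [0.170, 0.667].
Exact: F⁻¹(0.025) = 0.185; F⁻¹(0.975) = 0.674.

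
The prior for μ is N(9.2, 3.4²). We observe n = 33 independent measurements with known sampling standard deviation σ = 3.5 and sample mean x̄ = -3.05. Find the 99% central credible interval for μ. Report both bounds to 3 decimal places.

Posterior precision = 1/3.4² + 33/3.5² = 0.0865 + 2.6939 = 2.7804, so posterior SD = 0.5997.
Posterior mean = (9.2/3.4² + 33·-3.05/3.5²) / 2.7804 = -2.6689.
Interval: -2.6689 ± 2.576 × 0.5997 → [-4.214, -1.124].

[-4.214, -1.124]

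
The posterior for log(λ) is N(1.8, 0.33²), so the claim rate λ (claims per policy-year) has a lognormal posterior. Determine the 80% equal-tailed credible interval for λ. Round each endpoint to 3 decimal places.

[3.963, 9.234]

On the log scale the 80% interval is 1.8 ± 1.282 × 0.33 = [1.3771, 2.2229].
Exponentiate: [e^1.3771, e^2.2229] = [3.963, 9.234].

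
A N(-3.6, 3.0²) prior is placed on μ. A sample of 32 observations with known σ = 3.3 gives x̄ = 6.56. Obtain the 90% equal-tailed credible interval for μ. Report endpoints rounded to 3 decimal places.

[5.248, 7.132]

Posterior precision = 1/3.0² + 32/3.3² = 0.1111 + 2.9385 = 3.0496, so posterior SD = 0.5726.
Posterior mean = (-3.6/3.0² + 32·6.56/3.3²) / 3.0496 = 6.1898.
Interval: 6.1898 ± 1.645 × 0.5726 → [5.248, 7.132].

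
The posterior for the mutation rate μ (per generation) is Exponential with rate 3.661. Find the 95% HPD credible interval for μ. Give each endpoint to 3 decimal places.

The exponential density is strictly decreasing on [0, ∞), so the HPD interval is anchored at 0: [0, q] with P(μ ≤ q) = 0.95.
q = −ln(1 − 0.95) / 3.661 = 2.9957 / 3.661 = 0.818.

[0.000, 0.818]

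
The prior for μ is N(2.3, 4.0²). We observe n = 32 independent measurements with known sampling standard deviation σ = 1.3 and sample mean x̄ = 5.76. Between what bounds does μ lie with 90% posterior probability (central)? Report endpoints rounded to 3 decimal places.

Posterior precision = 1/4.0² + 32/1.3² = 0.0625 + 18.9349 = 18.9974, so posterior SD = 0.2294.
Posterior mean = (2.3/4.0² + 32·5.76/1.3²) / 18.9974 = 5.7486.
Interval: 5.7486 ± 1.645 × 0.2294 → [5.371, 6.126].

[5.371, 6.126]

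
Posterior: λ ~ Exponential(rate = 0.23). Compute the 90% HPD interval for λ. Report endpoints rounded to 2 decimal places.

[0.00, 10.01]

The exponential density is strictly decreasing on [0, ∞), so the HPD interval is anchored at 0: [0, q] with P(λ ≤ q) = 0.90.
q = −ln(1 − 0.90) / 0.23 = 2.3026 / 0.23 = 10.01.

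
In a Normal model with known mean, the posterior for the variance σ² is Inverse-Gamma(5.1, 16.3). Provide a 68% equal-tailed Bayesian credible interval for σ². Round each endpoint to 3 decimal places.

Inverse-Gamma(5.1, 16.3) quantiles: F⁻¹(0.16) and F⁻¹(0.84).
Equivalently, 1/σ² ~ Gamma(5.1, rate = 16.3); invert its 0.84 and 0.16 quantiles.
Posterior mean ≈ 3.976, SD ≈ 2.258; a Normal approximation gives roughly [1.730, 6.221].
Exact: lower = 2.242; upper = 5.571.

[2.242, 5.571]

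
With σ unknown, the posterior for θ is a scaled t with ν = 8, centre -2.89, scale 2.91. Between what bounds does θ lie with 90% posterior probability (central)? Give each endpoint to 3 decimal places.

The t_8 distribution is symmetric; the 90% interval is -2.89 ± t·2.91 with t_{0.95,8} = 1.860.
Half-width: 1.860 × 2.91 = 5.411.
-2.89 − 5.411 = -8.301; -2.89 + 5.411 = 2.521.

[-8.301, 2.521]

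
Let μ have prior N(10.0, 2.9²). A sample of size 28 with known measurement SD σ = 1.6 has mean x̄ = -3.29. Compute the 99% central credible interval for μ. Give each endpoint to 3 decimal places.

[-3.922, -2.372]

Posterior precision = 1/2.9² + 28/1.6² = 0.1189 + 10.9375 = 11.0564, so posterior SD = 0.3007.
Posterior mean = (10.0/2.9² + 28·-3.29/1.6²) / 11.0564 = -3.1471.
Interval: -3.1471 ± 2.576 × 0.3007 → [-3.922, -2.372].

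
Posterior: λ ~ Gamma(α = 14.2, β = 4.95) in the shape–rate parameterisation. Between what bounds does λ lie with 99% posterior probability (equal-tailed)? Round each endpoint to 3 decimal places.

[1.285, 5.205]

Posterior: Gamma(shape 14.2, rate 4.95).
Equal-tailed 99% interval: Gamma(14.2, 4.95) quantiles at 0.005 and 0.995.
Posterior mean ≈ 2.869, SD ≈ 0.761; a Normal approximation gives roughly [0.908, 4.830].
Exact: lower = 1.285; upper = 5.205.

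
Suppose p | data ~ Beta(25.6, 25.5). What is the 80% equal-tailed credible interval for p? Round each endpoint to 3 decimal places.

[0.412, 0.590]

Posterior: Beta(25.6, 25.5).
Equal-tailed 80% interval: the 0.1 and 0.9 quantiles of Beta(25.6, 25.5).
Posterior mean ≈ 0.501, SD ≈ 0.069; a Normal approximation gives roughly [0.412, 0.590].
Exact: F⁻¹(0.1) = 0.412; F⁻¹(0.9) = 0.590.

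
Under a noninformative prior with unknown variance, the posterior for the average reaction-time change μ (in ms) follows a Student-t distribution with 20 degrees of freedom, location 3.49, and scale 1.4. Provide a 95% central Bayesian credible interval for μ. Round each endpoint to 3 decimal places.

[0.570, 6.410]

The t_20 distribution is symmetric; the 95% interval is 3.49 ± t·1.4 with t_{0.975,20} = 2.086.
Half-width: 2.086 × 1.4 = 2.920.
3.49 − 2.920 = 0.570; 3.49 + 2.920 = 6.410.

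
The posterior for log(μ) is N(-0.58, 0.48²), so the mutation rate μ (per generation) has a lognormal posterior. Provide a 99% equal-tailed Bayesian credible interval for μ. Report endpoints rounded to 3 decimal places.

[0.163, 1.928]

On the log scale the 99% interval is -0.58 ± 2.576 × 0.48 = [-1.8164, 0.6564].
Exponentiate: [e^-1.8164, e^0.6564] = [0.163, 1.928].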